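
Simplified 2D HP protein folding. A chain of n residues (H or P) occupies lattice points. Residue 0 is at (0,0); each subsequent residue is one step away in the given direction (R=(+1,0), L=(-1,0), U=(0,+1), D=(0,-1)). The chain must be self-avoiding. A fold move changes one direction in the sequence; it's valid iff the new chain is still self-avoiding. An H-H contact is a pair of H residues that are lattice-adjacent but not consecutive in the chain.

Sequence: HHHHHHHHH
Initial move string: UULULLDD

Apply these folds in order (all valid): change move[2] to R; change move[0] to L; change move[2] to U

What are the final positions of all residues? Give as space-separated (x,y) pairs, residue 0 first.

Initial moves: UULULLDD
Fold: move[2]->R => UURULLDD (positions: [(0, 0), (0, 1), (0, 2), (1, 2), (1, 3), (0, 3), (-1, 3), (-1, 2), (-1, 1)])
Fold: move[0]->L => LURULLDD (positions: [(0, 0), (-1, 0), (-1, 1), (0, 1), (0, 2), (-1, 2), (-2, 2), (-2, 1), (-2, 0)])
Fold: move[2]->U => LUUULLDD (positions: [(0, 0), (-1, 0), (-1, 1), (-1, 2), (-1, 3), (-2, 3), (-3, 3), (-3, 2), (-3, 1)])

Answer: (0,0) (-1,0) (-1,1) (-1,2) (-1,3) (-2,3) (-3,3) (-3,2) (-3,1)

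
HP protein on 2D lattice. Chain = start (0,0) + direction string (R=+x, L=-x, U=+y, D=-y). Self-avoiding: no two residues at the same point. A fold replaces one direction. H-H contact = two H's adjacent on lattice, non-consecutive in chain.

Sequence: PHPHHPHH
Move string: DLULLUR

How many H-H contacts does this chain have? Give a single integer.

Answer: 1

Derivation:
Positions: [(0, 0), (0, -1), (-1, -1), (-1, 0), (-2, 0), (-3, 0), (-3, 1), (-2, 1)]
H-H contact: residue 4 @(-2,0) - residue 7 @(-2, 1)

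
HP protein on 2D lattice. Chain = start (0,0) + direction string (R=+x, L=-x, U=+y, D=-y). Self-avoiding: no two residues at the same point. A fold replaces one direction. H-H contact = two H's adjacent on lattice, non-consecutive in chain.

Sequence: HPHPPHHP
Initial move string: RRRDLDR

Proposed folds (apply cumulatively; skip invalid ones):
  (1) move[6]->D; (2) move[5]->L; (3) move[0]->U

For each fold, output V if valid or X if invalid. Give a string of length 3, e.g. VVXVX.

Answer: VVX

Derivation:
Initial: RRRDLDR -> [(0, 0), (1, 0), (2, 0), (3, 0), (3, -1), (2, -1), (2, -2), (3, -2)]
Fold 1: move[6]->D => RRRDLDD VALID
Fold 2: move[5]->L => RRRDLLD VALID
Fold 3: move[0]->U => URRDLLD INVALID (collision), skipped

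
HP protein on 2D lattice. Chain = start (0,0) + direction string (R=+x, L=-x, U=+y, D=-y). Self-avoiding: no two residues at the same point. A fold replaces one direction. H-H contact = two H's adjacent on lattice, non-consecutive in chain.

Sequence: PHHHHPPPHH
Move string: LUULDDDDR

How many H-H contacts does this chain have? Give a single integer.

Answer: 0

Derivation:
Positions: [(0, 0), (-1, 0), (-1, 1), (-1, 2), (-2, 2), (-2, 1), (-2, 0), (-2, -1), (-2, -2), (-1, -2)]
No H-H contacts found.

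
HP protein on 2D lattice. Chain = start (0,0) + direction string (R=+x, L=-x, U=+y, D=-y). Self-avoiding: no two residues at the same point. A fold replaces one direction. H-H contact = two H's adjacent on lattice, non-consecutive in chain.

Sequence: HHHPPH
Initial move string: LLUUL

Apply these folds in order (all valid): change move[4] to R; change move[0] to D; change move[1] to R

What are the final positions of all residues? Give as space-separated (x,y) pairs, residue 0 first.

Initial moves: LLUUL
Fold: move[4]->R => LLUUR (positions: [(0, 0), (-1, 0), (-2, 0), (-2, 1), (-2, 2), (-1, 2)])
Fold: move[0]->D => DLUUR (positions: [(0, 0), (0, -1), (-1, -1), (-1, 0), (-1, 1), (0, 1)])
Fold: move[1]->R => DRUUR (positions: [(0, 0), (0, -1), (1, -1), (1, 0), (1, 1), (2, 1)])

Answer: (0,0) (0,-1) (1,-1) (1,0) (1,1) (2,1)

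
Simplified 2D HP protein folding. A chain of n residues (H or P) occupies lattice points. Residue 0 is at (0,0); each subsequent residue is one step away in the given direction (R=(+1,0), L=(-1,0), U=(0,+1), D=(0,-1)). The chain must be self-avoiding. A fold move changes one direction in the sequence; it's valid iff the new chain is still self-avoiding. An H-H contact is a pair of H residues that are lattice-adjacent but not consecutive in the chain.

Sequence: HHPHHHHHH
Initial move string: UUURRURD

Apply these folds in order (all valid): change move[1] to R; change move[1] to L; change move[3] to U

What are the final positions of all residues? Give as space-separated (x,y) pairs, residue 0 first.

Initial moves: UUURRURD
Fold: move[1]->R => URURRURD (positions: [(0, 0), (0, 1), (1, 1), (1, 2), (2, 2), (3, 2), (3, 3), (4, 3), (4, 2)])
Fold: move[1]->L => ULURRURD (positions: [(0, 0), (0, 1), (-1, 1), (-1, 2), (0, 2), (1, 2), (1, 3), (2, 3), (2, 2)])
Fold: move[3]->U => ULUURURD (positions: [(0, 0), (0, 1), (-1, 1), (-1, 2), (-1, 3), (0, 3), (0, 4), (1, 4), (1, 3)])

Answer: (0,0) (0,1) (-1,1) (-1,2) (-1,3) (0,3) (0,4) (1,4) (1,3)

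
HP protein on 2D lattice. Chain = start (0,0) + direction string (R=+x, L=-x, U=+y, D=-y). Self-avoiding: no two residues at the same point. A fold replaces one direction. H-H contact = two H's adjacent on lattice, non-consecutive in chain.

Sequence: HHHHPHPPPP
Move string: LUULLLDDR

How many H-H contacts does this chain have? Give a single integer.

Answer: 0

Derivation:
Positions: [(0, 0), (-1, 0), (-1, 1), (-1, 2), (-2, 2), (-3, 2), (-4, 2), (-4, 1), (-4, 0), (-3, 0)]
No H-H contacts found.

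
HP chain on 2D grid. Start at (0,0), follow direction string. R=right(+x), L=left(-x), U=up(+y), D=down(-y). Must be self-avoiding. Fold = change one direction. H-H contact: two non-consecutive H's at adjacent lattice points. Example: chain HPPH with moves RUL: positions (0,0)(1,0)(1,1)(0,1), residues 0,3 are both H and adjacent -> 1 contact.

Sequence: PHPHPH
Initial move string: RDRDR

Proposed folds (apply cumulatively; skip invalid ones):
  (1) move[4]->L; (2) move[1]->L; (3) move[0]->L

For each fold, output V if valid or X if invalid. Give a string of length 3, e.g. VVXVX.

Answer: VXV

Derivation:
Initial: RDRDR -> [(0, 0), (1, 0), (1, -1), (2, -1), (2, -2), (3, -2)]
Fold 1: move[4]->L => RDRDL VALID
Fold 2: move[1]->L => RLRDL INVALID (collision), skipped
Fold 3: move[0]->L => LDRDL VALID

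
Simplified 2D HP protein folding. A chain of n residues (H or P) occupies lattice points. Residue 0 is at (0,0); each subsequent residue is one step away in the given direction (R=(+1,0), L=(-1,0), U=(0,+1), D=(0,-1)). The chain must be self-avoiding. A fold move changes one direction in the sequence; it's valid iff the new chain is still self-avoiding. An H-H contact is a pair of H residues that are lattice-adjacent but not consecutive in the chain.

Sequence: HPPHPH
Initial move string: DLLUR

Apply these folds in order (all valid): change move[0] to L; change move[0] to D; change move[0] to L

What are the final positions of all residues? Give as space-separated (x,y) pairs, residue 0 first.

Answer: (0,0) (-1,0) (-2,0) (-3,0) (-3,1) (-2,1)

Derivation:
Initial moves: DLLUR
Fold: move[0]->L => LLLUR (positions: [(0, 0), (-1, 0), (-2, 0), (-3, 0), (-3, 1), (-2, 1)])
Fold: move[0]->D => DLLUR (positions: [(0, 0), (0, -1), (-1, -1), (-2, -1), (-2, 0), (-1, 0)])
Fold: move[0]->L => LLLUR (positions: [(0, 0), (-1, 0), (-2, 0), (-3, 0), (-3, 1), (-2, 1)])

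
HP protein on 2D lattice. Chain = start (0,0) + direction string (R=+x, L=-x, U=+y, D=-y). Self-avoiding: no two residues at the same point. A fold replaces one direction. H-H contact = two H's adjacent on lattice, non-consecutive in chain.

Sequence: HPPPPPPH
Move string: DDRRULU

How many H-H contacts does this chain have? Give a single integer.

Positions: [(0, 0), (0, -1), (0, -2), (1, -2), (2, -2), (2, -1), (1, -1), (1, 0)]
H-H contact: residue 0 @(0,0) - residue 7 @(1, 0)

Answer: 1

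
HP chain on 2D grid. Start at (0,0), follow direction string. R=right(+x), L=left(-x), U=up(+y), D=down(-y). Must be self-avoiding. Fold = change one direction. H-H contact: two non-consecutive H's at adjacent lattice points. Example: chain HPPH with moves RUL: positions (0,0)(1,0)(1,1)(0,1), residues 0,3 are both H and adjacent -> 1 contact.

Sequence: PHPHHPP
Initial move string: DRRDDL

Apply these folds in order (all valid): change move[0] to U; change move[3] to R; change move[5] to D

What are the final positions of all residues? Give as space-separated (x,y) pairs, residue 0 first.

Answer: (0,0) (0,1) (1,1) (2,1) (3,1) (3,0) (3,-1)

Derivation:
Initial moves: DRRDDL
Fold: move[0]->U => URRDDL (positions: [(0, 0), (0, 1), (1, 1), (2, 1), (2, 0), (2, -1), (1, -1)])
Fold: move[3]->R => URRRDL (positions: [(0, 0), (0, 1), (1, 1), (2, 1), (3, 1), (3, 0), (2, 0)])
Fold: move[5]->D => URRRDD (positions: [(0, 0), (0, 1), (1, 1), (2, 1), (3, 1), (3, 0), (3, -1)])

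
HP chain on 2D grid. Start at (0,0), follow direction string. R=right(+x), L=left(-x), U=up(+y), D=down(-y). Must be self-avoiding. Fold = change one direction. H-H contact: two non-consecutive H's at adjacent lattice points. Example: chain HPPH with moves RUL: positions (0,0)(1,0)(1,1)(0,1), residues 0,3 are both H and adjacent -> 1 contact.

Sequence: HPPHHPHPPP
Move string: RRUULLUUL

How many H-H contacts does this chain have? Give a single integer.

Answer: 0

Derivation:
Positions: [(0, 0), (1, 0), (2, 0), (2, 1), (2, 2), (1, 2), (0, 2), (0, 3), (0, 4), (-1, 4)]
No H-H contacts found.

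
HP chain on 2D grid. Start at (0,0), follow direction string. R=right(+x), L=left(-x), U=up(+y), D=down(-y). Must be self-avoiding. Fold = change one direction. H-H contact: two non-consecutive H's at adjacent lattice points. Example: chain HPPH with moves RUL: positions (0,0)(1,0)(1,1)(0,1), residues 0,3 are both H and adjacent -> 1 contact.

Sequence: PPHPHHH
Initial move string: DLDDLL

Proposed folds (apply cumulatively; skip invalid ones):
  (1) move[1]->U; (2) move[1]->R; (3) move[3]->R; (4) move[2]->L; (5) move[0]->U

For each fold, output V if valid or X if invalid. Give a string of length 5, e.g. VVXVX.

Initial: DLDDLL -> [(0, 0), (0, -1), (-1, -1), (-1, -2), (-1, -3), (-2, -3), (-3, -3)]
Fold 1: move[1]->U => DUDDLL INVALID (collision), skipped
Fold 2: move[1]->R => DRDDLL VALID
Fold 3: move[3]->R => DRDRLL INVALID (collision), skipped
Fold 4: move[2]->L => DRLDLL INVALID (collision), skipped
Fold 5: move[0]->U => URDDLL VALID

Answer: XVXXV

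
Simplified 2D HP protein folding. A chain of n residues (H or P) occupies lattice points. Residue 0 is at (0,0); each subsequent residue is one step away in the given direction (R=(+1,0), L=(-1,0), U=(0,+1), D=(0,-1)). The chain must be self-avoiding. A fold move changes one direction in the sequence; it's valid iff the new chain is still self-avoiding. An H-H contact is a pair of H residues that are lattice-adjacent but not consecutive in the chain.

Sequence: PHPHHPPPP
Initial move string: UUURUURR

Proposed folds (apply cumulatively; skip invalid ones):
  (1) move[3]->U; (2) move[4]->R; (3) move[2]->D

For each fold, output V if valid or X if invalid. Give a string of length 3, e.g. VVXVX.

Answer: VVX

Derivation:
Initial: UUURUURR -> [(0, 0), (0, 1), (0, 2), (0, 3), (1, 3), (1, 4), (1, 5), (2, 5), (3, 5)]
Fold 1: move[3]->U => UUUUUURR VALID
Fold 2: move[4]->R => UUUURURR VALID
Fold 3: move[2]->D => UUDURURR INVALID (collision), skipped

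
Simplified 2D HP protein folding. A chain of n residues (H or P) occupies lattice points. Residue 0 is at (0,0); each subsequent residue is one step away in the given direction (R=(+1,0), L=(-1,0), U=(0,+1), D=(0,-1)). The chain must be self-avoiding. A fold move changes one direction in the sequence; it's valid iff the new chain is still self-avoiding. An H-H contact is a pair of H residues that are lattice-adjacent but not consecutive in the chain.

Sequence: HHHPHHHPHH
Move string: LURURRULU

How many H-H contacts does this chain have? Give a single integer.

Positions: [(0, 0), (-1, 0), (-1, 1), (0, 1), (0, 2), (1, 2), (2, 2), (2, 3), (1, 3), (1, 4)]
H-H contact: residue 5 @(1,2) - residue 8 @(1, 3)

Answer: 1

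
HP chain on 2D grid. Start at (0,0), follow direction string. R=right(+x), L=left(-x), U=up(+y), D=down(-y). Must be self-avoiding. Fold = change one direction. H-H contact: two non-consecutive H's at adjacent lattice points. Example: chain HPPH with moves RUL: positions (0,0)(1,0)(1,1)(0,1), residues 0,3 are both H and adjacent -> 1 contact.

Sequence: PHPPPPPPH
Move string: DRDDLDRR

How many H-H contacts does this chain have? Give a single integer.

Positions: [(0, 0), (0, -1), (1, -1), (1, -2), (1, -3), (0, -3), (0, -4), (1, -4), (2, -4)]
No H-H contacts found.

Answer: 0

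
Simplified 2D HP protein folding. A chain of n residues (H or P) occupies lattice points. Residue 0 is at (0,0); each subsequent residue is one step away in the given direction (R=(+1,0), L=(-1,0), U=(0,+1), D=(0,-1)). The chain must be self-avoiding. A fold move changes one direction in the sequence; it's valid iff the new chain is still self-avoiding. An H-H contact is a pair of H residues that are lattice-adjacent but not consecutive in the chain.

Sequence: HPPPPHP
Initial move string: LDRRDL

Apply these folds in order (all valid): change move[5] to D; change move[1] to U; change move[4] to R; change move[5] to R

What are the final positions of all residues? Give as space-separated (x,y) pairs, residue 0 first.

Initial moves: LDRRDL
Fold: move[5]->D => LDRRDD (positions: [(0, 0), (-1, 0), (-1, -1), (0, -1), (1, -1), (1, -2), (1, -3)])
Fold: move[1]->U => LURRDD (positions: [(0, 0), (-1, 0), (-1, 1), (0, 1), (1, 1), (1, 0), (1, -1)])
Fold: move[4]->R => LURRRD (positions: [(0, 0), (-1, 0), (-1, 1), (0, 1), (1, 1), (2, 1), (2, 0)])
Fold: move[5]->R => LURRRR (positions: [(0, 0), (-1, 0), (-1, 1), (0, 1), (1, 1), (2, 1), (3, 1)])

Answer: (0,0) (-1,0) (-1,1) (0,1) (1,1) (2,1) (3,1)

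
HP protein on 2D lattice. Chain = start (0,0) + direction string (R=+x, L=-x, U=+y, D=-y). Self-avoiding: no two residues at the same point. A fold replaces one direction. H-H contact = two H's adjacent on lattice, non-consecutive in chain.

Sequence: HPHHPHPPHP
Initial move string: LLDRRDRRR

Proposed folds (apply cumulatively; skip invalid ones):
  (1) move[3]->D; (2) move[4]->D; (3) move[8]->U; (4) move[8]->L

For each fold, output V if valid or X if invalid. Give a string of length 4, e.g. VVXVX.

Initial: LLDRRDRRR -> [(0, 0), (-1, 0), (-2, 0), (-2, -1), (-1, -1), (0, -1), (0, -2), (1, -2), (2, -2), (3, -2)]
Fold 1: move[3]->D => LLDDRDRRR VALID
Fold 2: move[4]->D => LLDDDDRRR VALID
Fold 3: move[8]->U => LLDDDDRRU VALID
Fold 4: move[8]->L => LLDDDDRRL INVALID (collision), skipped

Answer: VVVX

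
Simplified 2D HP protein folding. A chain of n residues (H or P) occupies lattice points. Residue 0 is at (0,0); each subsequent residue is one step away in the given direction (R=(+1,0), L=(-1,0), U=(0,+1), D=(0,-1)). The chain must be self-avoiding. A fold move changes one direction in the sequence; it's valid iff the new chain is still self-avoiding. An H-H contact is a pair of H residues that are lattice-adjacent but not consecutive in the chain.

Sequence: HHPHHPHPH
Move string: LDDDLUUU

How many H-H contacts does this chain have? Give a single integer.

Answer: 2

Derivation:
Positions: [(0, 0), (-1, 0), (-1, -1), (-1, -2), (-1, -3), (-2, -3), (-2, -2), (-2, -1), (-2, 0)]
H-H contact: residue 1 @(-1,0) - residue 8 @(-2, 0)
H-H contact: residue 3 @(-1,-2) - residue 6 @(-2, -2)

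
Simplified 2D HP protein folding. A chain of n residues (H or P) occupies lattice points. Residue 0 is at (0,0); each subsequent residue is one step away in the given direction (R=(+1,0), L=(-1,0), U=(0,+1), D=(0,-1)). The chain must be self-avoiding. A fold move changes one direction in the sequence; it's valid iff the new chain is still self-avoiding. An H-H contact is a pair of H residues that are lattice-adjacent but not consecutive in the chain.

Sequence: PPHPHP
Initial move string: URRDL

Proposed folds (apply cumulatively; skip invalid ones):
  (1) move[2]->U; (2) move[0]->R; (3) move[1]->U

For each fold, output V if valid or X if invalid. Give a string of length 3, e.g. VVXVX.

Initial: URRDL -> [(0, 0), (0, 1), (1, 1), (2, 1), (2, 0), (1, 0)]
Fold 1: move[2]->U => URUDL INVALID (collision), skipped
Fold 2: move[0]->R => RRRDL VALID
Fold 3: move[1]->U => RURDL INVALID (collision), skipped

Answer: XVX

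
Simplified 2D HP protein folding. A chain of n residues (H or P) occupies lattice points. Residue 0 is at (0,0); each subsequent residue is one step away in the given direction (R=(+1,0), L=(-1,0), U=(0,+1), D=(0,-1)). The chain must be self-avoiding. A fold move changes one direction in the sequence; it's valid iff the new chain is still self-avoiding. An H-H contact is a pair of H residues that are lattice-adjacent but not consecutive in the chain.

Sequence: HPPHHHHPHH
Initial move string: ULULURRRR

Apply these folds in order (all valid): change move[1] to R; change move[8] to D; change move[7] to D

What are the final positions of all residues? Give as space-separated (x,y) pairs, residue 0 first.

Initial moves: ULULURRRR
Fold: move[1]->R => URULURRRR (positions: [(0, 0), (0, 1), (1, 1), (1, 2), (0, 2), (0, 3), (1, 3), (2, 3), (3, 3), (4, 3)])
Fold: move[8]->D => URULURRRD (positions: [(0, 0), (0, 1), (1, 1), (1, 2), (0, 2), (0, 3), (1, 3), (2, 3), (3, 3), (3, 2)])
Fold: move[7]->D => URULURRDD (positions: [(0, 0), (0, 1), (1, 1), (1, 2), (0, 2), (0, 3), (1, 3), (2, 3), (2, 2), (2, 1)])

Answer: (0,0) (0,1) (1,1) (1,2) (0,2) (0,3) (1,3) (2,3) (2,2) (2,1)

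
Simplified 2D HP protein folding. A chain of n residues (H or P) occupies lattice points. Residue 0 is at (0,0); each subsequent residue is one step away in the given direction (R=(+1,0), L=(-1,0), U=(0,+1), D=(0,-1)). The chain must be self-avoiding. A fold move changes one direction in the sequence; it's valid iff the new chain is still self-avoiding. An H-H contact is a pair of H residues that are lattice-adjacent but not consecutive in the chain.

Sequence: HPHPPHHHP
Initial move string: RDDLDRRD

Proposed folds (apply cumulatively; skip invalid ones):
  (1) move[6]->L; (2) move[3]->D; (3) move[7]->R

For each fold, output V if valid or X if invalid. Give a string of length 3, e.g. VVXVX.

Initial: RDDLDRRD -> [(0, 0), (1, 0), (1, -1), (1, -2), (0, -2), (0, -3), (1, -3), (2, -3), (2, -4)]
Fold 1: move[6]->L => RDDLDRLD INVALID (collision), skipped
Fold 2: move[3]->D => RDDDDRRD VALID
Fold 3: move[7]->R => RDDDDRRR VALID

Answer: XVV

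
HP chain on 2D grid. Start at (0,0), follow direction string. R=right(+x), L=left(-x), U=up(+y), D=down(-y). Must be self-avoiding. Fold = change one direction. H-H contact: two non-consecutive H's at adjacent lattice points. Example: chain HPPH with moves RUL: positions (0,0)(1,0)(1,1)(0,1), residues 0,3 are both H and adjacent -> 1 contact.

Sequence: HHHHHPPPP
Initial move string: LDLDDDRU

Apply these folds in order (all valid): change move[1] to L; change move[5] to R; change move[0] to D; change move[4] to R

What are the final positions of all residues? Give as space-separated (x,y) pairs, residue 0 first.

Answer: (0,0) (0,-1) (-1,-1) (-2,-1) (-2,-2) (-1,-2) (0,-2) (1,-2) (1,-1)

Derivation:
Initial moves: LDLDDDRU
Fold: move[1]->L => LLLDDDRU (positions: [(0, 0), (-1, 0), (-2, 0), (-3, 0), (-3, -1), (-3, -2), (-3, -3), (-2, -3), (-2, -2)])
Fold: move[5]->R => LLLDDRRU (positions: [(0, 0), (-1, 0), (-2, 0), (-3, 0), (-3, -1), (-3, -2), (-2, -2), (-1, -2), (-1, -1)])
Fold: move[0]->D => DLLDDRRU (positions: [(0, 0), (0, -1), (-1, -1), (-2, -1), (-2, -2), (-2, -3), (-1, -3), (0, -3), (0, -2)])
Fold: move[4]->R => DLLDRRRU (positions: [(0, 0), (0, -1), (-1, -1), (-2, -1), (-2, -2), (-1, -2), (0, -2), (1, -2), (1, -1)])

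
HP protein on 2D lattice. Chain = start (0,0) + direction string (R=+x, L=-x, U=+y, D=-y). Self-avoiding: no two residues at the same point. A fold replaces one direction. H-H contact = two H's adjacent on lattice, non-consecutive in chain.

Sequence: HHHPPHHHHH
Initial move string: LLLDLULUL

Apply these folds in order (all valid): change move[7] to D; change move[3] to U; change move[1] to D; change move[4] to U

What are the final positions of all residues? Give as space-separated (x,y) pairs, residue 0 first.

Initial moves: LLLDLULUL
Fold: move[7]->D => LLLDLULDL (positions: [(0, 0), (-1, 0), (-2, 0), (-3, 0), (-3, -1), (-4, -1), (-4, 0), (-5, 0), (-5, -1), (-6, -1)])
Fold: move[3]->U => LLLULULDL (positions: [(0, 0), (-1, 0), (-2, 0), (-3, 0), (-3, 1), (-4, 1), (-4, 2), (-5, 2), (-5, 1), (-6, 1)])
Fold: move[1]->D => LDLULULDL (positions: [(0, 0), (-1, 0), (-1, -1), (-2, -1), (-2, 0), (-3, 0), (-3, 1), (-4, 1), (-4, 0), (-5, 0)])
Fold: move[4]->U => LDLUUULDL (positions: [(0, 0), (-1, 0), (-1, -1), (-2, -1), (-2, 0), (-2, 1), (-2, 2), (-3, 2), (-3, 1), (-4, 1)])

Answer: (0,0) (-1,0) (-1,-1) (-2,-1) (-2,0) (-2,1) (-2,2) (-3,2) (-3,1) (-4,1)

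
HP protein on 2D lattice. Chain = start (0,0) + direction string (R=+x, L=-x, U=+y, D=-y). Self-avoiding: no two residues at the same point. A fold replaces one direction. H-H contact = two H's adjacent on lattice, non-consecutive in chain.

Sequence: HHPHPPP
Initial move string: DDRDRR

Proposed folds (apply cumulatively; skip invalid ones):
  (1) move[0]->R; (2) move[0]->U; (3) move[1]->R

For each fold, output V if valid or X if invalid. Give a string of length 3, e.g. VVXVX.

Initial: DDRDRR -> [(0, 0), (0, -1), (0, -2), (1, -2), (1, -3), (2, -3), (3, -3)]
Fold 1: move[0]->R => RDRDRR VALID
Fold 2: move[0]->U => UDRDRR INVALID (collision), skipped
Fold 3: move[1]->R => RRRDRR VALID

Answer: VXV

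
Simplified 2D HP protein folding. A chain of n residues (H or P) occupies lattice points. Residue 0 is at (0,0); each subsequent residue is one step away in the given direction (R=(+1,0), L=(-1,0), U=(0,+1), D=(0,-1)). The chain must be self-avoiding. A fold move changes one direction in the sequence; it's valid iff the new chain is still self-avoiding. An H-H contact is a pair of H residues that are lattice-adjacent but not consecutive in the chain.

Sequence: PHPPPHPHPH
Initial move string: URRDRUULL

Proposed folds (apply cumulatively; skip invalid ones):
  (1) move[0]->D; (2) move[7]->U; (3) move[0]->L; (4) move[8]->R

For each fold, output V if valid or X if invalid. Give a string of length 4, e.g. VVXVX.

Answer: VVXV

Derivation:
Initial: URRDRUULL -> [(0, 0), (0, 1), (1, 1), (2, 1), (2, 0), (3, 0), (3, 1), (3, 2), (2, 2), (1, 2)]
Fold 1: move[0]->D => DRRDRUULL VALID
Fold 2: move[7]->U => DRRDRUUUL VALID
Fold 3: move[0]->L => LRRDRUUUL INVALID (collision), skipped
Fold 4: move[8]->R => DRRDRUUUR VALID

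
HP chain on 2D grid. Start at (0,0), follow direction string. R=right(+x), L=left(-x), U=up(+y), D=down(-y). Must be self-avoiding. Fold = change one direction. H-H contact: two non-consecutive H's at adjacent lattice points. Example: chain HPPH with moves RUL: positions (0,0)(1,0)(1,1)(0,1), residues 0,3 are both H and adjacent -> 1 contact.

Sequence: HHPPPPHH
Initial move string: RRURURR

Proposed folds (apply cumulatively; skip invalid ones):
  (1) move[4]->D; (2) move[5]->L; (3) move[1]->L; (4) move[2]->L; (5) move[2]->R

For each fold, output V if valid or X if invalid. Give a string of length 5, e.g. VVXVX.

Initial: RRURURR -> [(0, 0), (1, 0), (2, 0), (2, 1), (3, 1), (3, 2), (4, 2), (5, 2)]
Fold 1: move[4]->D => RRURDRR VALID
Fold 2: move[5]->L => RRURDLR INVALID (collision), skipped
Fold 3: move[1]->L => RLURDRR INVALID (collision), skipped
Fold 4: move[2]->L => RRLRDRR INVALID (collision), skipped
Fold 5: move[2]->R => RRRRDRR VALID

Answer: VXXXV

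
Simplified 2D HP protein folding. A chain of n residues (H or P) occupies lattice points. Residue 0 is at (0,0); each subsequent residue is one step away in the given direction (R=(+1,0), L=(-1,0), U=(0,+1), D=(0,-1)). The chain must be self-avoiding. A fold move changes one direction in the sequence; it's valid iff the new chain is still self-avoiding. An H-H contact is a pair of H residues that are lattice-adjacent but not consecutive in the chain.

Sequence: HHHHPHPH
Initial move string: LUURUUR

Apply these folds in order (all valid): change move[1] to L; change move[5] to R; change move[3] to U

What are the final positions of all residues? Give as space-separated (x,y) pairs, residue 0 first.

Answer: (0,0) (-1,0) (-2,0) (-2,1) (-2,2) (-2,3) (-1,3) (0,3)

Derivation:
Initial moves: LUURUUR
Fold: move[1]->L => LLURUUR (positions: [(0, 0), (-1, 0), (-2, 0), (-2, 1), (-1, 1), (-1, 2), (-1, 3), (0, 3)])
Fold: move[5]->R => LLURURR (positions: [(0, 0), (-1, 0), (-2, 0), (-2, 1), (-1, 1), (-1, 2), (0, 2), (1, 2)])
Fold: move[3]->U => LLUUURR (positions: [(0, 0), (-1, 0), (-2, 0), (-2, 1), (-2, 2), (-2, 3), (-1, 3), (0, 3)])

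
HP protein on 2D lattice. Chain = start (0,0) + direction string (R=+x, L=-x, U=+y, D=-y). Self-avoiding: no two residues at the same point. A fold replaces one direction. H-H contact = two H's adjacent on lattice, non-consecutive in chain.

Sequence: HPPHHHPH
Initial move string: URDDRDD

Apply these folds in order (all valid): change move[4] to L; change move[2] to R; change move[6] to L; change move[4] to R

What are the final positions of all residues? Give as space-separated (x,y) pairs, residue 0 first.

Initial moves: URDDRDD
Fold: move[4]->L => URDDLDD (positions: [(0, 0), (0, 1), (1, 1), (1, 0), (1, -1), (0, -1), (0, -2), (0, -3)])
Fold: move[2]->R => URRDLDD (positions: [(0, 0), (0, 1), (1, 1), (2, 1), (2, 0), (1, 0), (1, -1), (1, -2)])
Fold: move[6]->L => URRDLDL (positions: [(0, 0), (0, 1), (1, 1), (2, 1), (2, 0), (1, 0), (1, -1), (0, -1)])
Fold: move[4]->R => URRDRDL (positions: [(0, 0), (0, 1), (1, 1), (2, 1), (2, 0), (3, 0), (3, -1), (2, -1)])

Answer: (0,0) (0,1) (1,1) (2,1) (2,0) (3,0) (3,-1) (2,-1)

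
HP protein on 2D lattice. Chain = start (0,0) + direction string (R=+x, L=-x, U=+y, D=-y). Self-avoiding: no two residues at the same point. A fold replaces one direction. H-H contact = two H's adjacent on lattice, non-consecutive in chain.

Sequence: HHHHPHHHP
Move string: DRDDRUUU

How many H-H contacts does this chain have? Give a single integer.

Positions: [(0, 0), (0, -1), (1, -1), (1, -2), (1, -3), (2, -3), (2, -2), (2, -1), (2, 0)]
H-H contact: residue 2 @(1,-1) - residue 7 @(2, -1)
H-H contact: residue 3 @(1,-2) - residue 6 @(2, -2)

Answer: 2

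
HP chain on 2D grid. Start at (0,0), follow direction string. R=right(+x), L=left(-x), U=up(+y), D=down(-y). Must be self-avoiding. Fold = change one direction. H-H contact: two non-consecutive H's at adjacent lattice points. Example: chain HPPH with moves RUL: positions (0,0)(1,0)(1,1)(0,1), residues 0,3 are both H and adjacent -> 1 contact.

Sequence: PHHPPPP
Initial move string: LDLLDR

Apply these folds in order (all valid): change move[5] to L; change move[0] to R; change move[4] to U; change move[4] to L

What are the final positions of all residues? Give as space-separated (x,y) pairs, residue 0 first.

Answer: (0,0) (1,0) (1,-1) (0,-1) (-1,-1) (-2,-1) (-3,-1)

Derivation:
Initial moves: LDLLDR
Fold: move[5]->L => LDLLDL (positions: [(0, 0), (-1, 0), (-1, -1), (-2, -1), (-3, -1), (-3, -2), (-4, -2)])
Fold: move[0]->R => RDLLDL (positions: [(0, 0), (1, 0), (1, -1), (0, -1), (-1, -1), (-1, -2), (-2, -2)])
Fold: move[4]->U => RDLLUL (positions: [(0, 0), (1, 0), (1, -1), (0, -1), (-1, -1), (-1, 0), (-2, 0)])
Fold: move[4]->L => RDLLLL (positions: [(0, 0), (1, 0), (1, -1), (0, -1), (-1, -1), (-2, -1), (-3, -1)])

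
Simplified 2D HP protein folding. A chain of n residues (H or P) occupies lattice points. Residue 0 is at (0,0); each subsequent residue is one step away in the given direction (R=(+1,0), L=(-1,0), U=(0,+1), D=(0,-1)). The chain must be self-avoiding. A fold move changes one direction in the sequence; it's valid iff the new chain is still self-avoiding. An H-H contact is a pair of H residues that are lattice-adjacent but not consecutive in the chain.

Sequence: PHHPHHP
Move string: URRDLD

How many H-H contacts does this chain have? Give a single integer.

Positions: [(0, 0), (0, 1), (1, 1), (2, 1), (2, 0), (1, 0), (1, -1)]
H-H contact: residue 2 @(1,1) - residue 5 @(1, 0)

Answer: 1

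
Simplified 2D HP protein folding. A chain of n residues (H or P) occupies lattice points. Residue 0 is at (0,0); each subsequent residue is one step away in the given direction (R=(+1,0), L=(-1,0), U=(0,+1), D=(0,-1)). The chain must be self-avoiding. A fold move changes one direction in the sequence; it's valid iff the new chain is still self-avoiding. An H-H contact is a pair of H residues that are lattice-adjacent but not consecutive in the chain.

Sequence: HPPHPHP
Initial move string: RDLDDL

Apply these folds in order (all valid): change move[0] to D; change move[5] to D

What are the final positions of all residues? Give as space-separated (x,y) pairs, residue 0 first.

Answer: (0,0) (0,-1) (0,-2) (-1,-2) (-1,-3) (-1,-4) (-1,-5)

Derivation:
Initial moves: RDLDDL
Fold: move[0]->D => DDLDDL (positions: [(0, 0), (0, -1), (0, -2), (-1, -2), (-1, -3), (-1, -4), (-2, -4)])
Fold: move[5]->D => DDLDDD (positions: [(0, 0), (0, -1), (0, -2), (-1, -2), (-1, -3), (-1, -4), (-1, -5)])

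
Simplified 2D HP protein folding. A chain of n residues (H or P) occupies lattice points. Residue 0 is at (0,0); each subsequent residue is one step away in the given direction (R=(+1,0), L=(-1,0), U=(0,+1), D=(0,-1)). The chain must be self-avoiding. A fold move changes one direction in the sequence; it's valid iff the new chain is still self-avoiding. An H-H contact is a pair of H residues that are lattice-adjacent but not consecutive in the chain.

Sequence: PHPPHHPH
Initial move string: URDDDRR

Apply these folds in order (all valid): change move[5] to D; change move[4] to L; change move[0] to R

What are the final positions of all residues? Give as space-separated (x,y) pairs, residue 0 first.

Initial moves: URDDDRR
Fold: move[5]->D => URDDDDR (positions: [(0, 0), (0, 1), (1, 1), (1, 0), (1, -1), (1, -2), (1, -3), (2, -3)])
Fold: move[4]->L => URDDLDR (positions: [(0, 0), (0, 1), (1, 1), (1, 0), (1, -1), (0, -1), (0, -2), (1, -2)])
Fold: move[0]->R => RRDDLDR (positions: [(0, 0), (1, 0), (2, 0), (2, -1), (2, -2), (1, -2), (1, -3), (2, -3)])

Answer: (0,0) (1,0) (2,0) (2,-1) (2,-2) (1,-2) (1,-3) (2,-3)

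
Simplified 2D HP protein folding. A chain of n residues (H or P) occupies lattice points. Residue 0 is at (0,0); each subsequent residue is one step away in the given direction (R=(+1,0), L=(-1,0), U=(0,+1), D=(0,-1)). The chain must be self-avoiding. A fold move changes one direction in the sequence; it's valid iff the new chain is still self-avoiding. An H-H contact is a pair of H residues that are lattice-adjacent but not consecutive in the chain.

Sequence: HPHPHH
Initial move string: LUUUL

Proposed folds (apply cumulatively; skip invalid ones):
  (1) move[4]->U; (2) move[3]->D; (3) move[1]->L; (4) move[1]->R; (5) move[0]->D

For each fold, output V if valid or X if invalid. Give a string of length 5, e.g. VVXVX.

Initial: LUUUL -> [(0, 0), (-1, 0), (-1, 1), (-1, 2), (-1, 3), (-2, 3)]
Fold 1: move[4]->U => LUUUU VALID
Fold 2: move[3]->D => LUUDU INVALID (collision), skipped
Fold 3: move[1]->L => LLUUU VALID
Fold 4: move[1]->R => LRUUU INVALID (collision), skipped
Fold 5: move[0]->D => DLUUU VALID

Answer: VXVXV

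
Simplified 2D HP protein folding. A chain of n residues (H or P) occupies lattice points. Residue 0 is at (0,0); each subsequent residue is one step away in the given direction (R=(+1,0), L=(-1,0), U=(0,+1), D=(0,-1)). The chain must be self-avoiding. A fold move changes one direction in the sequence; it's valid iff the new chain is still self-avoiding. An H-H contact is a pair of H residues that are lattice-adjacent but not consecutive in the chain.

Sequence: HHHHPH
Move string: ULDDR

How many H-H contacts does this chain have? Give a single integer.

Positions: [(0, 0), (0, 1), (-1, 1), (-1, 0), (-1, -1), (0, -1)]
H-H contact: residue 0 @(0,0) - residue 3 @(-1, 0)
H-H contact: residue 0 @(0,0) - residue 5 @(0, -1)

Answer: 2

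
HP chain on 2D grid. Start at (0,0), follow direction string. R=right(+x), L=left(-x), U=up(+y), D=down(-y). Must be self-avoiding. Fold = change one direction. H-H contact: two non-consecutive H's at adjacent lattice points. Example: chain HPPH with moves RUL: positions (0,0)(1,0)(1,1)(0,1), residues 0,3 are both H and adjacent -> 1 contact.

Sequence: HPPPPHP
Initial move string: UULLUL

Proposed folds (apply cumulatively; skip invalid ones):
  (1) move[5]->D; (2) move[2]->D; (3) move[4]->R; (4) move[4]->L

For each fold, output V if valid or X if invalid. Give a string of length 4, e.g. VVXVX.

Answer: XXXV

Derivation:
Initial: UULLUL -> [(0, 0), (0, 1), (0, 2), (-1, 2), (-2, 2), (-2, 3), (-3, 3)]
Fold 1: move[5]->D => UULLUD INVALID (collision), skipped
Fold 2: move[2]->D => UUDLUL INVALID (collision), skipped
Fold 3: move[4]->R => UULLRL INVALID (collision), skipped
Fold 4: move[4]->L => UULLLL VALID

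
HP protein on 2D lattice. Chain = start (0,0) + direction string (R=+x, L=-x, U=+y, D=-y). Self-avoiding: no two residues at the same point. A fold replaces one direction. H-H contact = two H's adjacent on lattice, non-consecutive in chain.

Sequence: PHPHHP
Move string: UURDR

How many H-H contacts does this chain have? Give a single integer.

Positions: [(0, 0), (0, 1), (0, 2), (1, 2), (1, 1), (2, 1)]
H-H contact: residue 1 @(0,1) - residue 4 @(1, 1)

Answer: 1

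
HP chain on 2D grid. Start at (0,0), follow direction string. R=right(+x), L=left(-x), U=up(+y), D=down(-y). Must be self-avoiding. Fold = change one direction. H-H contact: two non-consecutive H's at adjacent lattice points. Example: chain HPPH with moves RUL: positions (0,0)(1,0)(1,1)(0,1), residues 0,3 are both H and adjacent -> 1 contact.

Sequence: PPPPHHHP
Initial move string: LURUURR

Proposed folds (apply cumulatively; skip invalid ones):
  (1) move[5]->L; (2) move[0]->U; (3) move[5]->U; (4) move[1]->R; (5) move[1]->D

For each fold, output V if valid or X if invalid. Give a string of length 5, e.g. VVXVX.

Initial: LURUURR -> [(0, 0), (-1, 0), (-1, 1), (0, 1), (0, 2), (0, 3), (1, 3), (2, 3)]
Fold 1: move[5]->L => LURUULR INVALID (collision), skipped
Fold 2: move[0]->U => UURUURR VALID
Fold 3: move[5]->U => UURUUUR VALID
Fold 4: move[1]->R => URRUUUR VALID
Fold 5: move[1]->D => UDRUUUR INVALID (collision), skipped

Answer: XVVVX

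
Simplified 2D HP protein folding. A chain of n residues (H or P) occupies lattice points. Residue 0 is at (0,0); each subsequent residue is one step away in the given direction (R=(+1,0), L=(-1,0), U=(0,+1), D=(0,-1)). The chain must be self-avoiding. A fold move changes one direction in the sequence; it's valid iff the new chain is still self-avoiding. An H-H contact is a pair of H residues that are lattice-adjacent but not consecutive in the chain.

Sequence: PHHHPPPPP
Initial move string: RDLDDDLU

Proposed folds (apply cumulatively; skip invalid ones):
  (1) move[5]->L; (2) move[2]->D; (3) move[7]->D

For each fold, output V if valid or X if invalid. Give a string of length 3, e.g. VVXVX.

Answer: VVV

Derivation:
Initial: RDLDDDLU -> [(0, 0), (1, 0), (1, -1), (0, -1), (0, -2), (0, -3), (0, -4), (-1, -4), (-1, -3)]
Fold 1: move[5]->L => RDLDDLLU VALID
Fold 2: move[2]->D => RDDDDLLU VALID
Fold 3: move[7]->D => RDDDDLLD VALID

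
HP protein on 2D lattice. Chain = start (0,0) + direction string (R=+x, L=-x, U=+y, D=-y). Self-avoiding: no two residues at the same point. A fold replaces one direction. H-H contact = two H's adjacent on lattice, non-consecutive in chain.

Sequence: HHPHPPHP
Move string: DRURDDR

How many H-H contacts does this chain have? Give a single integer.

Answer: 1

Derivation:
Positions: [(0, 0), (0, -1), (1, -1), (1, 0), (2, 0), (2, -1), (2, -2), (3, -2)]
H-H contact: residue 0 @(0,0) - residue 3 @(1, 0)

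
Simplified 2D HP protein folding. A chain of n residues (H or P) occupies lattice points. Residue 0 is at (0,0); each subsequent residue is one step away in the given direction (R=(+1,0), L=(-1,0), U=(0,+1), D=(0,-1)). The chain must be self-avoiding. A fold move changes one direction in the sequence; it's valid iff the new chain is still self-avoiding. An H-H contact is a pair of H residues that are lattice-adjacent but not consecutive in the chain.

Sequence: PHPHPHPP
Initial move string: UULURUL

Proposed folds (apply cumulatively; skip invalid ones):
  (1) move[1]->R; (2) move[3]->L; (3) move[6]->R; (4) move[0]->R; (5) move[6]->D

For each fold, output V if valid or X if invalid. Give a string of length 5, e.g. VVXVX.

Initial: UULURUL -> [(0, 0), (0, 1), (0, 2), (-1, 2), (-1, 3), (0, 3), (0, 4), (-1, 4)]
Fold 1: move[1]->R => URLURUL INVALID (collision), skipped
Fold 2: move[3]->L => UULLRUL INVALID (collision), skipped
Fold 3: move[6]->R => UULURUR VALID
Fold 4: move[0]->R => RULURUR VALID
Fold 5: move[6]->D => RULURUD INVALID (collision), skipped

Answer: XXVVX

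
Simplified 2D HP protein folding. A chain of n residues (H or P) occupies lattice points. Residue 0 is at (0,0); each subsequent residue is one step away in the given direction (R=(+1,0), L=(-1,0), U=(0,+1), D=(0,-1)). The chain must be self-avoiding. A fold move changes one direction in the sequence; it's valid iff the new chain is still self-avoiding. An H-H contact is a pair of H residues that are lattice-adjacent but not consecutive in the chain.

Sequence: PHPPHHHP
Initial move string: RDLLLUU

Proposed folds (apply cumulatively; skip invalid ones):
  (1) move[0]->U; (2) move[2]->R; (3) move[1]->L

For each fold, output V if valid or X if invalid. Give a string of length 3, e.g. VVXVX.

Initial: RDLLLUU -> [(0, 0), (1, 0), (1, -1), (0, -1), (-1, -1), (-2, -1), (-2, 0), (-2, 1)]
Fold 1: move[0]->U => UDLLLUU INVALID (collision), skipped
Fold 2: move[2]->R => RDRLLUU INVALID (collision), skipped
Fold 3: move[1]->L => RLLLLUU INVALID (collision), skipped

Answer: XXX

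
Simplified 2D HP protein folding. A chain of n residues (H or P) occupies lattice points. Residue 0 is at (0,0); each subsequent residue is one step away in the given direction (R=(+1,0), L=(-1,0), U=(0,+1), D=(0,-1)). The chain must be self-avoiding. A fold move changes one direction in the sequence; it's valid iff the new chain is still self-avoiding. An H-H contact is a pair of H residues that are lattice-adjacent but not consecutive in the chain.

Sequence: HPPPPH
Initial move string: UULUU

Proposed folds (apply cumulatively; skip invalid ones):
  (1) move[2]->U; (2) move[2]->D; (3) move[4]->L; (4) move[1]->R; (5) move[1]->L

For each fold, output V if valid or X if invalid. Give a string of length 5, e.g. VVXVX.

Answer: VXVVV

Derivation:
Initial: UULUU -> [(0, 0), (0, 1), (0, 2), (-1, 2), (-1, 3), (-1, 4)]
Fold 1: move[2]->U => UUUUU VALID
Fold 2: move[2]->D => UUDUU INVALID (collision), skipped
Fold 3: move[4]->L => UUUUL VALID
Fold 4: move[1]->R => URUUL VALID
Fold 5: move[1]->L => ULUUL VALID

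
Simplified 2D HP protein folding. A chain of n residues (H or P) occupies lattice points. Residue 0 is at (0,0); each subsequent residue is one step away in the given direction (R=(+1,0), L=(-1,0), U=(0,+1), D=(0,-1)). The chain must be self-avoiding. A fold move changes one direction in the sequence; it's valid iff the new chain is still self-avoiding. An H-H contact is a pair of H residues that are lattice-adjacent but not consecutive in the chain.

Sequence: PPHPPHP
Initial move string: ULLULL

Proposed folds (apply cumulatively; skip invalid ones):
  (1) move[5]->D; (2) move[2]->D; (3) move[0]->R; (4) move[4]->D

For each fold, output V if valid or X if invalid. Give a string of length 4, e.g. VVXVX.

Initial: ULLULL -> [(0, 0), (0, 1), (-1, 1), (-2, 1), (-2, 2), (-3, 2), (-4, 2)]
Fold 1: move[5]->D => ULLULD VALID
Fold 2: move[2]->D => ULDULD INVALID (collision), skipped
Fold 3: move[0]->R => RLLULD INVALID (collision), skipped
Fold 4: move[4]->D => ULLUDD INVALID (collision), skipped

Answer: VXXX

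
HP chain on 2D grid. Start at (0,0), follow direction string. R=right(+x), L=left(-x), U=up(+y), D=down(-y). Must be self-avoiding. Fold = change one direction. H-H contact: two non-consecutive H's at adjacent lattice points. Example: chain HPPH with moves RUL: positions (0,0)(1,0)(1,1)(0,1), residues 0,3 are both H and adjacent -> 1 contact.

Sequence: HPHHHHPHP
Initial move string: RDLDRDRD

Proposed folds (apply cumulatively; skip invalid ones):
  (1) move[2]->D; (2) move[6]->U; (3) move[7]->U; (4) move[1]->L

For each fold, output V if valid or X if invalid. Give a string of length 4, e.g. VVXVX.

Answer: VXVX

Derivation:
Initial: RDLDRDRD -> [(0, 0), (1, 0), (1, -1), (0, -1), (0, -2), (1, -2), (1, -3), (2, -3), (2, -4)]
Fold 1: move[2]->D => RDDDRDRD VALID
Fold 2: move[6]->U => RDDDRDUD INVALID (collision), skipped
Fold 3: move[7]->U => RDDDRDRU VALID
Fold 4: move[1]->L => RLDDRDRU INVALID (collision), skipped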